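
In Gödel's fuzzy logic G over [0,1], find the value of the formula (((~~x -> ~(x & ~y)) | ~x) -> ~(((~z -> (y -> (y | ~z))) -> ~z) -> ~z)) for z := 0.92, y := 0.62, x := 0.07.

~x: Gödel ¬ of 0.07 = 0 (operand ≠ 0)
~~x: Gödel ¬ of 0 = 1 (operand is 0)
~y: Gödel ¬ of 0.62 = 0 (operand ≠ 0)
(x & ~y) = min(0.07, 0) = 0
~(x & ~y): Gödel ¬ of 0 = 1 (operand is 0)
(~~x -> ~(x & ~y)): 1 ≤ 1, so result = 1
~x: Gödel ¬ of 0.07 = 0 (operand ≠ 0)
((~~x -> ~(x & ~y)) | ~x) = max(1, 0) = 1
~z: Gödel ¬ of 0.92 = 0 (operand ≠ 0)
~z: Gödel ¬ of 0.92 = 0 (operand ≠ 0)
(y | ~z) = max(0.62, 0) = 0.62
(y -> (y | ~z)): 0.62 ≤ 0.62, so result = 1
(~z -> (y -> (y | ~z))): 0 ≤ 1, so result = 1
~z: Gödel ¬ of 0.92 = 0 (operand ≠ 0)
((~z -> (y -> (y | ~z))) -> ~z): 1 > 0, so result = 0
~z: Gödel ¬ of 0.92 = 0 (operand ≠ 0)
(((~z -> (y -> (y | ~z))) -> ~z) -> ~z): 0 ≤ 0, so result = 1
~(((~z -> (y -> (y | ~z))) -> ~z) -> ~z): Gödel ¬ of 1 = 0 (operand ≠ 0)
(((~~x -> ~(x & ~y)) | ~x) -> ~(((~z -> (y -> (y | ~z))) -> ~z) -> ~z)): 1 > 0, so result = 0

0.00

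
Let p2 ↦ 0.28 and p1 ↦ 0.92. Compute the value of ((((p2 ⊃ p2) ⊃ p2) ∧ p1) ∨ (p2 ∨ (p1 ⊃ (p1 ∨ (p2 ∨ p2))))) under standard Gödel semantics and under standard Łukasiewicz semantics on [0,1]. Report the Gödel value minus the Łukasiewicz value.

Gödel evaluation:
  (p2 ⊃ p2): 0.28 ≤ 0.28, so result = 1
  ((p2 ⊃ p2) ⊃ p2): 1 > 0.28, so result = 0.28
  (((p2 ⊃ p2) ⊃ p2) ∧ p1) = min(0.28, 0.92) = 0.28
  (p2 ∨ p2) = max(0.28, 0.28) = 0.28
  (p1 ∨ (p2 ∨ p2)) = max(0.92, 0.28) = 0.92
  (p1 ⊃ (p1 ∨ (p2 ∨ p2))): 0.92 ≤ 0.92, so result = 1
  (p2 ∨ (p1 ⊃ (p1 ∨ (p2 ∨ p2)))) = max(0.28, 1) = 1
  ((((p2 ⊃ p2) ⊃ p2) ∧ p1) ∨ (p2 ∨ (p1 ⊃ (p1 ∨ (p2 ∨ p2))))) = max(0.28, 1) = 1
  Gödel value = 1
Łukasiewicz evaluation:
  (p2 ⊃ p2): min(1, 1 − 0.28 + 0.28) = 1
  ((p2 ⊃ p2) ⊃ p2): min(1, 1 − 1 + 0.28) = 0.28
  (((p2 ⊃ p2) ⊃ p2) ∧ p1) = min(0.28, 0.92) = 0.28
  (p2 ∨ p2) = max(0.28, 0.28) = 0.28
  (p1 ∨ (p2 ∨ p2)) = max(0.92, 0.28) = 0.92
  (p1 ⊃ (p1 ∨ (p2 ∨ p2))): min(1, 1 − 0.92 + 0.92) = 1
  (p2 ∨ (p1 ⊃ (p1 ∨ (p2 ∨ p2)))) = max(0.28, 1) = 1
  ((((p2 ⊃ p2) ⊃ p2) ∧ p1) ∨ (p2 ∨ (p1 ⊃ (p1 ∨ (p2 ∨ p2))))) = max(0.28, 1) = 1
  Łukasiewicz value = 1
Difference: 1 − 1 = 0.00

0.00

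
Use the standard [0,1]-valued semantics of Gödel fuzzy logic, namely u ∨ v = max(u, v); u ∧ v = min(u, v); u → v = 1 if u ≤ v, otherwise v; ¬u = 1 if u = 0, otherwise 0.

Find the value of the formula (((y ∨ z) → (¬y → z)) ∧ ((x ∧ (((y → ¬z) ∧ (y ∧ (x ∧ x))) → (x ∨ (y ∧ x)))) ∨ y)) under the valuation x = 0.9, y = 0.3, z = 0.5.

(y ∨ z) = max(0.3, 0.5) = 0.5
¬y: Gödel ¬ of 0.3 = 0 (operand ≠ 0)
(¬y → z): 0 ≤ 0.5, so result = 1
((y ∨ z) → (¬y → z)): 0.5 ≤ 1, so result = 1
¬z: Gödel ¬ of 0.5 = 0 (operand ≠ 0)
(y → ¬z): 0.3 > 0, so result = 0
(x ∧ x) = min(0.9, 0.9) = 0.9
(y ∧ (x ∧ x)) = min(0.3, 0.9) = 0.3
((y → ¬z) ∧ (y ∧ (x ∧ x))) = min(0, 0.3) = 0
(y ∧ x) = min(0.3, 0.9) = 0.3
(x ∨ (y ∧ x)) = max(0.9, 0.3) = 0.9
(((y → ¬z) ∧ (y ∧ (x ∧ x))) → (x ∨ (y ∧ x))): 0 ≤ 0.9, so result = 1
(x ∧ (((y → ¬z) ∧ (y ∧ (x ∧ x))) → (x ∨ (y ∧ x)))) = min(0.9, 1) = 0.9
((x ∧ (((y → ¬z) ∧ (y ∧ (x ∧ x))) → (x ∨ (y ∧ x)))) ∨ y) = max(0.9, 0.3) = 0.9
(((y ∨ z) → (¬y → z)) ∧ ((x ∧ (((y → ¬z) ∧ (y ∧ (x ∧ x))) → (x ∨ (y ∧ x)))) ∨ y)) = min(1, 0.9) = 0.9

0.90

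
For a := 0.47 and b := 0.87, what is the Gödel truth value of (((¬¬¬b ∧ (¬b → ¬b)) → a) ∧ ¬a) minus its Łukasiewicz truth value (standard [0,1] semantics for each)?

Gödel evaluation:
  ¬b: Gödel ¬ of 0.87 = 0 (operand ≠ 0)
  ¬¬b: Gödel ¬ of 0 = 1 (operand is 0)
  ¬¬¬b: Gödel ¬ of 1 = 0 (operand ≠ 0)
  ¬b: Gödel ¬ of 0.87 = 0 (operand ≠ 0)
  ¬b: Gödel ¬ of 0.87 = 0 (operand ≠ 0)
  (¬b → ¬b): 0 ≤ 0, so result = 1
  (¬¬¬b ∧ (¬b → ¬b)) = min(0, 1) = 0
  ((¬¬¬b ∧ (¬b → ¬b)) → a): 0 ≤ 0.47, so result = 1
  ¬a: Gödel ¬ of 0.47 = 0 (operand ≠ 0)
  (((¬¬¬b ∧ (¬b → ¬b)) → a) ∧ ¬a) = min(1, 0) = 0
  Gödel value = 0
Łukasiewicz evaluation:
  ¬b: Łukasiewicz ¬ gives 1 − 0.87 = 0.13
  ¬¬b: Łukasiewicz ¬ gives 1 − 0.13 = 0.87
  ¬¬¬b: Łukasiewicz ¬ gives 1 − 0.87 = 0.13
  ¬b: Łukasiewicz ¬ gives 1 − 0.87 = 0.13
  ¬b: Łukasiewicz ¬ gives 1 − 0.87 = 0.13
  (¬b → ¬b): min(1, 1 − 0.13 + 0.13) = 1
  (¬¬¬b ∧ (¬b → ¬b)) = min(0.13, 1) = 0.13
  ((¬¬¬b ∧ (¬b → ¬b)) → a): min(1, 1 − 0.13 + 0.47) = 1
  ¬a: Łukasiewicz ¬ gives 1 − 0.47 = 0.53
  (((¬¬¬b ∧ (¬b → ¬b)) → a) ∧ ¬a) = min(1, 0.53) = 0.53
  Łukasiewicz value = 0.53
Difference: 0 − 0.53 = -0.53

-0.53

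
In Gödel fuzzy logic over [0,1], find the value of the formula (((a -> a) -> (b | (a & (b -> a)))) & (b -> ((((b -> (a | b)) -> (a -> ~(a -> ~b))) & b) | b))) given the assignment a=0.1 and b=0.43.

0.43

(a -> a): 0.1 ≤ 0.1, so result = 1
(b -> a): 0.43 > 0.1, so result = 0.1
(a & (b -> a)) = min(0.1, 0.1) = 0.1
(b | (a & (b -> a))) = max(0.43, 0.1) = 0.43
((a -> a) -> (b | (a & (b -> a)))): 1 > 0.43, so result = 0.43
(a | b) = max(0.1, 0.43) = 0.43
(b -> (a | b)): 0.43 ≤ 0.43, so result = 1
~b: Gödel ¬ of 0.43 = 0 (operand ≠ 0)
(a -> ~b): 0.1 > 0, so result = 0
~(a -> ~b): Gödel ¬ of 0 = 1 (operand is 0)
(a -> ~(a -> ~b)): 0.1 ≤ 1, so result = 1
((b -> (a | b)) -> (a -> ~(a -> ~b))): 1 ≤ 1, so result = 1
(((b -> (a | b)) -> (a -> ~(a -> ~b))) & b) = min(1, 0.43) = 0.43
((((b -> (a | b)) -> (a -> ~(a -> ~b))) & b) | b) = max(0.43, 0.43) = 0.43
(b -> ((((b -> (a | b)) -> (a -> ~(a -> ~b))) & b) | b)): 0.43 ≤ 0.43, so result = 1
(((a -> a) -> (b | (a & (b -> a)))) & (b -> ((((b -> (a | b)) -> (a -> ~(a -> ~b))) & b) | b))) = min(0.43, 1) = 0.43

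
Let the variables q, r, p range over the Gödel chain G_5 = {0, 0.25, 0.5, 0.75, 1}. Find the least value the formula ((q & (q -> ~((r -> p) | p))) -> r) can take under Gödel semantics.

0.25

The minimum is attained at q = 0.5, r = 0.25, p = 0:
  (r -> p): 0.25 > 0, so result = 0
  ((r -> p) | p) = max(0, 0) = 0
  ~((r -> p) | p): Gödel ¬ of 0 = 1 (operand is 0)
  (q -> ~((r -> p) | p)): 0.5 ≤ 1, so result = 1
  (q & (q -> ~((r -> p) | p))) = min(0.5, 1) = 0.5
  ((q & (q -> ~((r -> p) | p))) -> r): 0.5 > 0.25, so result = 0.25
Checking all 125 assignments confirms none give a value below 0.25.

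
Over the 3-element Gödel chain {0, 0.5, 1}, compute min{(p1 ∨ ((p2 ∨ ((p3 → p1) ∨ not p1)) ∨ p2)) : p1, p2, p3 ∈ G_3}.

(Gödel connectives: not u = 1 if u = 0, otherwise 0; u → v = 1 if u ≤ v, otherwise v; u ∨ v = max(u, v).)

The minimum is attained at p1 = 0.5, p2 = 0, p3 = 1:
  (p3 → p1): 1 > 0.5, so result = 0.5
  not p1: Gödel ¬ of 0.5 = 0 (operand ≠ 0)
  ((p3 → p1) ∨ not p1) = max(0.5, 0) = 0.5
  (p2 ∨ ((p3 → p1) ∨ not p1)) = max(0, 0.5) = 0.5
  ((p2 ∨ ((p3 → p1) ∨ not p1)) ∨ p2) = max(0.5, 0) = 0.5
  (p1 ∨ ((p2 ∨ ((p3 → p1) ∨ not p1)) ∨ p2)) = max(0.5, 0.5) = 0.5
Checking all 27 assignments confirms none give a value below 0.50.

0.50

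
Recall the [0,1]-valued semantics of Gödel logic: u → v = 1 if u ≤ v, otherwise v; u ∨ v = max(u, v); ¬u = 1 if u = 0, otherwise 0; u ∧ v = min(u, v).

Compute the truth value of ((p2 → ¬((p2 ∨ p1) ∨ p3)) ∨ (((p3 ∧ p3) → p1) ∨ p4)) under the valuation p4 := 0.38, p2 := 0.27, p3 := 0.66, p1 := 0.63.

(p2 ∨ p1) = max(0.27, 0.63) = 0.63
((p2 ∨ p1) ∨ p3) = max(0.63, 0.66) = 0.66
¬((p2 ∨ p1) ∨ p3): Gödel ¬ of 0.66 = 0 (operand ≠ 0)
(p2 → ¬((p2 ∨ p1) ∨ p3)): 0.27 > 0, so result = 0
(p3 ∧ p3) = min(0.66, 0.66) = 0.66
((p3 ∧ p3) → p1): 0.66 > 0.63, so result = 0.63
(((p3 ∧ p3) → p1) ∨ p4) = max(0.63, 0.38) = 0.63
((p2 → ¬((p2 ∨ p1) ∨ p3)) ∨ (((p3 ∧ p3) → p1) ∨ p4)) = max(0, 0.63) = 0.63

0.63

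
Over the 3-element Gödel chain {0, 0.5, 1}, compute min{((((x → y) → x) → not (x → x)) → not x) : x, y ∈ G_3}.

1.00

Every assignment gives 1. For instance at x = 0, y = 0:
  (x → y): 0 ≤ 0, so result = 1
  ((x → y) → x): 1 > 0, so result = 0
  (x → x): 0 ≤ 0, so result = 1
  not (x → x): Gödel ¬ of 1 = 0 (operand ≠ 0)
  (((x → y) → x) → not (x → x)): 0 ≤ 0, so result = 1
  not x: Gödel ¬ of 0 = 1 (operand is 0)
  ((((x → y) → x) → not (x → x)) → not x): 1 ≤ 1, so result = 1
All 9 assignments give value 1 — the formula is a G_3-tautology.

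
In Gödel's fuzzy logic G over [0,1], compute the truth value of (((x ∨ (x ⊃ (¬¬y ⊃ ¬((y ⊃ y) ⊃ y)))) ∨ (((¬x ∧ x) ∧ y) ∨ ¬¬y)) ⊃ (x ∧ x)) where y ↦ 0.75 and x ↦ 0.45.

¬y: Gödel ¬ of 0.75 = 0 (operand ≠ 0)
¬¬y: Gödel ¬ of 0 = 1 (operand is 0)
(y ⊃ y): 0.75 ≤ 0.75, so result = 1
((y ⊃ y) ⊃ y): 1 > 0.75, so result = 0.75
¬((y ⊃ y) ⊃ y): Gödel ¬ of 0.75 = 0 (operand ≠ 0)
(¬¬y ⊃ ¬((y ⊃ y) ⊃ y)): 1 > 0, so result = 0
(x ⊃ (¬¬y ⊃ ¬((y ⊃ y) ⊃ y))): 0.45 > 0, so result = 0
(x ∨ (x ⊃ (¬¬y ⊃ ¬((y ⊃ y) ⊃ y)))) = max(0.45, 0) = 0.45
¬x: Gödel ¬ of 0.45 = 0 (operand ≠ 0)
(¬x ∧ x) = min(0, 0.45) = 0
((¬x ∧ x) ∧ y) = min(0, 0.75) = 0
¬y: Gödel ¬ of 0.75 = 0 (operand ≠ 0)
¬¬y: Gödel ¬ of 0 = 1 (operand is 0)
(((¬x ∧ x) ∧ y) ∨ ¬¬y) = max(0, 1) = 1
((x ∨ (x ⊃ (¬¬y ⊃ ¬((y ⊃ y) ⊃ y)))) ∨ (((¬x ∧ x) ∧ y) ∨ ¬¬y)) = max(0.45, 1) = 1
(x ∧ x) = min(0.45, 0.45) = 0.45
(((x ∨ (x ⊃ (¬¬y ⊃ ¬((y ⊃ y) ⊃ y)))) ∨ (((¬x ∧ x) ∧ y) ∨ ¬¬y)) ⊃ (x ∧ x)): 1 > 0.45, so result = 0.45

0.45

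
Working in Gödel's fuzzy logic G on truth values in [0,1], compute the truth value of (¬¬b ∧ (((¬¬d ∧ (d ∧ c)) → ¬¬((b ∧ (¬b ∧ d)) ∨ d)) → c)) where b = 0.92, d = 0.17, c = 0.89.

¬b: Gödel ¬ of 0.92 = 0 (operand ≠ 0)
¬¬b: Gödel ¬ of 0 = 1 (operand is 0)
¬d: Gödel ¬ of 0.17 = 0 (operand ≠ 0)
¬¬d: Gödel ¬ of 0 = 1 (operand is 0)
(d ∧ c) = min(0.17, 0.89) = 0.17
(¬¬d ∧ (d ∧ c)) = min(1, 0.17) = 0.17
¬b: Gödel ¬ of 0.92 = 0 (operand ≠ 0)
(¬b ∧ d) = min(0, 0.17) = 0
(b ∧ (¬b ∧ d)) = min(0.92, 0) = 0
((b ∧ (¬b ∧ d)) ∨ d) = max(0, 0.17) = 0.17
¬((b ∧ (¬b ∧ d)) ∨ d): Gödel ¬ of 0.17 = 0 (operand ≠ 0)
¬¬((b ∧ (¬b ∧ d)) ∨ d): Gödel ¬ of 0 = 1 (operand is 0)
((¬¬d ∧ (d ∧ c)) → ¬¬((b ∧ (¬b ∧ d)) ∨ d)): 0.17 ≤ 1, so result = 1
(((¬¬d ∧ (d ∧ c)) → ¬¬((b ∧ (¬b ∧ d)) ∨ d)) → c): 1 > 0.89, so result = 0.89
(¬¬b ∧ (((¬¬d ∧ (d ∧ c)) → ¬¬((b ∧ (¬b ∧ d)) ∨ d)) → c)) = min(1, 0.89) = 0.89

0.89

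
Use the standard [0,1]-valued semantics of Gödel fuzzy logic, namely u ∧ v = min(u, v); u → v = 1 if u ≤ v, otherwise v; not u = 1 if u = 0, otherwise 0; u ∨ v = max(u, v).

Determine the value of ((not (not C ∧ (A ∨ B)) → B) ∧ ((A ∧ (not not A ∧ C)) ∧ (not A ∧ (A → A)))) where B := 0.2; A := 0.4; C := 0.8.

not C: Gödel ¬ of 0.8 = 0 (operand ≠ 0)
(A ∨ B) = max(0.4, 0.2) = 0.4
(not C ∧ (A ∨ B)) = min(0, 0.4) = 0
not (not C ∧ (A ∨ B)): Gödel ¬ of 0 = 1 (operand is 0)
(not (not C ∧ (A ∨ B)) → B): 1 > 0.2, so result = 0.2
not A: Gödel ¬ of 0.4 = 0 (operand ≠ 0)
not not A: Gödel ¬ of 0 = 1 (operand is 0)
(not not A ∧ C) = min(1, 0.8) = 0.8
(A ∧ (not not A ∧ C)) = min(0.4, 0.8) = 0.4
not A: Gödel ¬ of 0.4 = 0 (operand ≠ 0)
(A → A): 0.4 ≤ 0.4, so result = 1
(not A ∧ (A → A)) = min(0, 1) = 0
((A ∧ (not not A ∧ C)) ∧ (not A ∧ (A → A))) = min(0.4, 0) = 0
((not (not C ∧ (A ∨ B)) → B) ∧ ((A ∧ (not not A ∧ C)) ∧ (not A ∧ (A → A)))) = min(0.2, 0) = 0

0.00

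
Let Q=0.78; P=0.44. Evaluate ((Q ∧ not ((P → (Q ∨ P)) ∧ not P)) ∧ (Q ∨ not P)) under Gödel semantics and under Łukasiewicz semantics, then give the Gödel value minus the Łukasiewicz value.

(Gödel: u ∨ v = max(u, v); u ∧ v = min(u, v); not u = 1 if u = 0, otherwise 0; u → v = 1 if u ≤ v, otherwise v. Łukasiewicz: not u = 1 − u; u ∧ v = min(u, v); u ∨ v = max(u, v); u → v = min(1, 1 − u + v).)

0.34

Gödel evaluation:
  (Q ∨ P) = max(0.78, 0.44) = 0.78
  (P → (Q ∨ P)): 0.44 ≤ 0.78, so result = 1
  not P: Gödel ¬ of 0.44 = 0 (operand ≠ 0)
  ((P → (Q ∨ P)) ∧ not P) = min(1, 0) = 0
  not ((P → (Q ∨ P)) ∧ not P): Gödel ¬ of 0 = 1 (operand is 0)
  (Q ∧ not ((P → (Q ∨ P)) ∧ not P)) = min(0.78, 1) = 0.78
  not P: Gödel ¬ of 0.44 = 0 (operand ≠ 0)
  (Q ∨ not P) = max(0.78, 0) = 0.78
  ((Q ∧ not ((P → (Q ∨ P)) ∧ not P)) ∧ (Q ∨ not P)) = min(0.78, 0.78) = 0.78
  Gödel value = 0.78
Łukasiewicz evaluation:
  (Q ∨ P) = max(0.78, 0.44) = 0.78
  (P → (Q ∨ P)): min(1, 1 − 0.44 + 0.78) = 1
  not P: Łukasiewicz ¬ gives 1 − 0.44 = 0.56
  ((P → (Q ∨ P)) ∧ not P) = min(1, 0.56) = 0.56
  not ((P → (Q ∨ P)) ∧ not P): Łukasiewicz ¬ gives 1 − 0.56 = 0.44
  (Q ∧ not ((P → (Q ∨ P)) ∧ not P)) = min(0.78, 0.44) = 0.44
  not P: Łukasiewicz ¬ gives 1 − 0.44 = 0.56
  (Q ∨ not P) = max(0.78, 0.56) = 0.78
  ((Q ∧ not ((P → (Q ∨ P)) ∧ not P)) ∧ (Q ∨ not P)) = min(0.44, 0.78) = 0.44
  Łukasiewicz value = 0.44
Difference: 0.78 − 0.44 = 0.34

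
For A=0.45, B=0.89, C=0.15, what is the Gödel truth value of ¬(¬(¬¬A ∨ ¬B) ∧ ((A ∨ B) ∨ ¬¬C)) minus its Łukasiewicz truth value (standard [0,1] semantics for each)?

Gödel evaluation:
  ¬A: Gödel ¬ of 0.45 = 0 (operand ≠ 0)
  ¬¬A: Gödel ¬ of 0 = 1 (operand is 0)
  ¬B: Gödel ¬ of 0.89 = 0 (operand ≠ 0)
  (¬¬A ∨ ¬B) = max(1, 0) = 1
  ¬(¬¬A ∨ ¬B): Gödel ¬ of 1 = 0 (operand ≠ 0)
  (A ∨ B) = max(0.45, 0.89) = 0.89
  ¬C: Gödel ¬ of 0.15 = 0 (operand ≠ 0)
  ¬¬C: Gödel ¬ of 0 = 1 (operand is 0)
  ((A ∨ B) ∨ ¬¬C) = max(0.89, 1) = 1
  (¬(¬¬A ∨ ¬B) ∧ ((A ∨ B) ∨ ¬¬C)) = min(0, 1) = 0
  ¬(¬(¬¬A ∨ ¬B) ∧ ((A ∨ B) ∨ ¬¬C)): Gödel ¬ of 0 = 1 (operand is 0)
  Gödel value = 1
Łukasiewicz evaluation:
  ¬A: Łukasiewicz ¬ gives 1 − 0.45 = 0.55
  ¬¬A: Łukasiewicz ¬ gives 1 − 0.55 = 0.45
  ¬B: Łukasiewicz ¬ gives 1 − 0.89 = 0.11
  (¬¬A ∨ ¬B) = max(0.45, 0.11) = 0.45
  ¬(¬¬A ∨ ¬B): Łukasiewicz ¬ gives 1 − 0.45 = 0.55
  (A ∨ B) = max(0.45, 0.89) = 0.89
  ¬C: Łukasiewicz ¬ gives 1 − 0.15 = 0.85
  ¬¬C: Łukasiewicz ¬ gives 1 − 0.85 = 0.15
  ((A ∨ B) ∨ ¬¬C) = max(0.89, 0.15) = 0.89
  (¬(¬¬A ∨ ¬B) ∧ ((A ∨ B) ∨ ¬¬C)) = min(0.55, 0.89) = 0.55
  ¬(¬(¬¬A ∨ ¬B) ∧ ((A ∨ B) ∨ ¬¬C)): Łukasiewicz ¬ gives 1 − 0.55 = 0.45
  Łukasiewicz value = 0.45
Difference: 1 − 0.45 = 0.55

0.55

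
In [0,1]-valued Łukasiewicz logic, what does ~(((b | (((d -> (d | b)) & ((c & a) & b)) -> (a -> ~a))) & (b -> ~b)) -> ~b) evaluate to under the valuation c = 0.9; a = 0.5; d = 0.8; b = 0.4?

(d | b) = max(0.8, 0.4) = 0.8
(d -> (d | b)): min(1, 1 − 0.8 + 0.8) = 1
(c & a) = min(0.9, 0.5) = 0.5
((c & a) & b) = min(0.5, 0.4) = 0.4
((d -> (d | b)) & ((c & a) & b)) = min(1, 0.4) = 0.4
~a: Łukasiewicz ¬ gives 1 − 0.5 = 0.5
(a -> ~a): min(1, 1 − 0.5 + 0.5) = 1
(((d -> (d | b)) & ((c & a) & b)) -> (a -> ~a)): min(1, 1 − 0.4 + 1) = 1
(b | (((d -> (d | b)) & ((c & a) & b)) -> (a -> ~a))) = max(0.4, 1) = 1
~b: Łukasiewicz ¬ gives 1 − 0.4 = 0.6
(b -> ~b): min(1, 1 − 0.4 + 0.6) = 1
((b | (((d -> (d | b)) & ((c & a) & b)) -> (a -> ~a))) & (b -> ~b)) = min(1, 1) = 1
~b: Łukasiewicz ¬ gives 1 − 0.4 = 0.6
(((b | (((d -> (d | b)) & ((c & a) & b)) -> (a -> ~a))) & (b -> ~b)) -> ~b): min(1, 1 − 1 + 0.6) = 0.6
~(((b | (((d -> (d | b)) & ((c & a) & b)) -> (a -> ~a))) & (b -> ~b)) -> ~b): Łukasiewicz ¬ gives 1 − 0.6 = 0.4

0.40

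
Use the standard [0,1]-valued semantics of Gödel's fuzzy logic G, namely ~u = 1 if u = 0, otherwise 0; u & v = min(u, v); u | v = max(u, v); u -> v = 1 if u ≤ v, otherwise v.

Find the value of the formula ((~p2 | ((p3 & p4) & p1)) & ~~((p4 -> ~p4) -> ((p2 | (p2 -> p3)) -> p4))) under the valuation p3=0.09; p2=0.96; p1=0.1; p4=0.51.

~p2: Gödel ¬ of 0.96 = 0 (operand ≠ 0)
(p3 & p4) = min(0.09, 0.51) = 0.09
((p3 & p4) & p1) = min(0.09, 0.1) = 0.09
(~p2 | ((p3 & p4) & p1)) = max(0, 0.09) = 0.09
~p4: Gödel ¬ of 0.51 = 0 (operand ≠ 0)
(p4 -> ~p4): 0.51 > 0, so result = 0
(p2 -> p3): 0.96 > 0.09, so result = 0.09
(p2 | (p2 -> p3)) = max(0.96, 0.09) = 0.96
((p2 | (p2 -> p3)) -> p4): 0.96 > 0.51, so result = 0.51
((p4 -> ~p4) -> ((p2 | (p2 -> p3)) -> p4)): 0 ≤ 0.51, so result = 1
~((p4 -> ~p4) -> ((p2 | (p2 -> p3)) -> p4)): Gödel ¬ of 1 = 0 (operand ≠ 0)
~~((p4 -> ~p4) -> ((p2 | (p2 -> p3)) -> p4)): Gödel ¬ of 0 = 1 (operand is 0)
((~p2 | ((p3 & p4) & p1)) & ~~((p4 -> ~p4) -> ((p2 | (p2 -> p3)) -> p4))) = min(0.09, 1) = 0.09

0.09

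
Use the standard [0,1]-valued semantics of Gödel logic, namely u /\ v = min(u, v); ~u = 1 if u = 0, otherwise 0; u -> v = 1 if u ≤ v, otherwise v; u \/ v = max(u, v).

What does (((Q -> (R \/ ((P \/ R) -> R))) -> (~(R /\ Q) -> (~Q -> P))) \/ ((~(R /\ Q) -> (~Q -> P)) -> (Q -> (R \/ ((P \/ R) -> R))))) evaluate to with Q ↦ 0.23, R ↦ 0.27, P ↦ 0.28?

1.00

(P \/ R) = max(0.28, 0.27) = 0.28
((P \/ R) -> R): 0.28 > 0.27, so result = 0.27
(R \/ ((P \/ R) -> R)) = max(0.27, 0.27) = 0.27
(Q -> (R \/ ((P \/ R) -> R))): 0.23 ≤ 0.27, so result = 1
(R /\ Q) = min(0.27, 0.23) = 0.23
~(R /\ Q): Gödel ¬ of 0.23 = 0 (operand ≠ 0)
~Q: Gödel ¬ of 0.23 = 0 (operand ≠ 0)
(~Q -> P): 0 ≤ 0.28, so result = 1
(~(R /\ Q) -> (~Q -> P)): 0 ≤ 1, so result = 1
((Q -> (R \/ ((P \/ R) -> R))) -> (~(R /\ Q) -> (~Q -> P))): 1 ≤ 1, so result = 1
(R /\ Q) = min(0.27, 0.23) = 0.23
~(R /\ Q): Gödel ¬ of 0.23 = 0 (operand ≠ 0)
~Q: Gödel ¬ of 0.23 = 0 (operand ≠ 0)
(~Q -> P): 0 ≤ 0.28, so result = 1
(~(R /\ Q) -> (~Q -> P)): 0 ≤ 1, so result = 1
(P \/ R) = max(0.28, 0.27) = 0.28
((P \/ R) -> R): 0.28 > 0.27, so result = 0.27
(R \/ ((P \/ R) -> R)) = max(0.27, 0.27) = 0.27
(Q -> (R \/ ((P \/ R) -> R))): 0.23 ≤ 0.27, so result = 1
((~(R /\ Q) -> (~Q -> P)) -> (Q -> (R \/ ((P \/ R) -> R)))): 1 ≤ 1, so result = 1
(((Q -> (R \/ ((P \/ R) -> R))) -> (~(R /\ Q) -> (~Q -> P))) \/ ((~(R /\ Q) -> (~Q -> P)) -> (Q -> (R \/ ((P \/ R) -> R))))) = max(1, 1) = 1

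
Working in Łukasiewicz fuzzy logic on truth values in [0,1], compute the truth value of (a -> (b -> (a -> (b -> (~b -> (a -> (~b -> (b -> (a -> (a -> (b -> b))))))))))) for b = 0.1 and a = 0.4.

1.00

~b: Łukasiewicz ¬ gives 1 − 0.1 = 0.9
~b: Łukasiewicz ¬ gives 1 − 0.1 = 0.9
(b -> b): min(1, 1 − 0.1 + 0.1) = 1
(a -> (b -> b)): min(1, 1 − 0.4 + 1) = 1
(a -> (a -> (b -> b))): min(1, 1 − 0.4 + 1) = 1
(b -> (a -> (a -> (b -> b)))): min(1, 1 − 0.1 + 1) = 1
(~b -> (b -> (a -> (a -> (b -> b))))): min(1, 1 − 0.9 + 1) = 1
(a -> (~b -> (b -> (a -> (a -> (b -> b)))))): min(1, 1 − 0.4 + 1) = 1
(~b -> (a -> (~b -> (b -> (a -> (a -> (b -> b))))))): min(1, 1 − 0.9 + 1) = 1
(b -> (~b -> (a -> (~b -> (b -> (a -> (a -> (b -> b)))))))): min(1, 1 − 0.1 + 1) = 1
(a -> (b -> (~b -> (a -> (~b -> (b -> (a -> (a -> (b -> b))))))))): min(1, 1 − 0.4 + 1) = 1
(b -> (a -> (b -> (~b -> (a -> (~b -> (b -> (a -> (a -> (b -> b)))))))))): min(1, 1 − 0.1 + 1) = 1
(a -> (b -> (a -> (b -> (~b -> (a -> (~b -> (b -> (a -> (a -> (b -> b))))))))))): min(1, 1 − 0.4 + 1) = 1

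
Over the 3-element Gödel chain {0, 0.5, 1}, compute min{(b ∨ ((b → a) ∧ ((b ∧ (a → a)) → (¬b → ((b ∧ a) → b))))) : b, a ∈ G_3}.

0.50

The minimum is attained at b = 0.5, a = 0:
  (b → a): 0.5 > 0, so result = 0
  (a → a): 0 ≤ 0, so result = 1
  (b ∧ (a → a)) = min(0.5, 1) = 0.5
  ¬b: Gödel ¬ of 0.5 = 0 (operand ≠ 0)
  (b ∧ a) = min(0.5, 0) = 0
  ((b ∧ a) → b): 0 ≤ 0.5, so result = 1
  (¬b → ((b ∧ a) → b)): 0 ≤ 1, so result = 1
  ((b ∧ (a → a)) → (¬b → ((b ∧ a) → b))): 0.5 ≤ 1, so result = 1
  ((b → a) ∧ ((b ∧ (a → a)) → (¬b → ((b ∧ a) → b)))) = min(0, 1) = 0
  (b ∨ ((b → a) ∧ ((b ∧ (a → a)) → (¬b → ((b ∧ a) → b))))) = max(0.5, 0) = 0.5
Checking all 9 assignments confirms none give a value below 0.50.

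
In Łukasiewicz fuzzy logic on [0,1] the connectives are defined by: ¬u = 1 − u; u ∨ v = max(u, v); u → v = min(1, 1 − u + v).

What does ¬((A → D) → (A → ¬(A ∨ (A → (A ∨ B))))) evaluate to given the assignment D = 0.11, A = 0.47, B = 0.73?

(A → D): min(1, 1 − 0.47 + 0.11) = 0.64
(A ∨ B) = max(0.47, 0.73) = 0.73
(A → (A ∨ B)): min(1, 1 − 0.47 + 0.73) = 1
(A ∨ (A → (A ∨ B))) = max(0.47, 1) = 1
¬(A ∨ (A → (A ∨ B))): Łukasiewicz ¬ gives 1 − 1 = 0
(A → ¬(A ∨ (A → (A ∨ B)))): min(1, 1 − 0.47 + 0) = 0.53
((A → D) → (A → ¬(A ∨ (A → (A ∨ B))))): min(1, 1 − 0.64 + 0.53) = 0.89
¬((A → D) → (A → ¬(A ∨ (A → (A ∨ B))))): Łukasiewicz ¬ gives 1 − 0.89 = 0.11

0.11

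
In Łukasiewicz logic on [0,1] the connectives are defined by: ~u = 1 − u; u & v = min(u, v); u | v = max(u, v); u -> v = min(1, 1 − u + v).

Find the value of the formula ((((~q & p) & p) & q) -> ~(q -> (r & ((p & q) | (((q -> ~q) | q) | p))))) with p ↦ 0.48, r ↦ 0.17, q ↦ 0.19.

~q: Łukasiewicz ¬ gives 1 − 0.19 = 0.81
(~q & p) = min(0.81, 0.48) = 0.48
((~q & p) & p) = min(0.48, 0.48) = 0.48
(((~q & p) & p) & q) = min(0.48, 0.19) = 0.19
(p & q) = min(0.48, 0.19) = 0.19
~q: Łukasiewicz ¬ gives 1 − 0.19 = 0.81
(q -> ~q): min(1, 1 − 0.19 + 0.81) = 1
((q -> ~q) | q) = max(1, 0.19) = 1
(((q -> ~q) | q) | p) = max(1, 0.48) = 1
((p & q) | (((q -> ~q) | q) | p)) = max(0.19, 1) = 1
(r & ((p & q) | (((q -> ~q) | q) | p))) = min(0.17, 1) = 0.17
(q -> (r & ((p & q) | (((q -> ~q) | q) | p)))): min(1, 1 − 0.19 + 0.17) = 0.98
~(q -> (r & ((p & q) | (((q -> ~q) | q) | p)))): Łukasiewicz ¬ gives 1 − 0.98 = 0.02
((((~q & p) & p) & q) -> ~(q -> (r & ((p & q) | (((q -> ~q) | q) | p))))): min(1, 1 − 0.19 + 0.02) = 0.83

0.83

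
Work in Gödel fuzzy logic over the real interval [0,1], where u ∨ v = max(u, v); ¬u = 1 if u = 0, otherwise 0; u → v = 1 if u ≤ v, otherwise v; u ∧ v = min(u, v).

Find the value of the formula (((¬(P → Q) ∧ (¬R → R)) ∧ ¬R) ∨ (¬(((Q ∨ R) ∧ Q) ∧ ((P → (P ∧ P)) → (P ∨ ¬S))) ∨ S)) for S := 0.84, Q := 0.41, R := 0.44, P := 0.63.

(P → Q): 0.63 > 0.41, so result = 0.41
¬(P → Q): Gödel ¬ of 0.41 = 0 (operand ≠ 0)
¬R: Gödel ¬ of 0.44 = 0 (operand ≠ 0)
(¬R → R): 0 ≤ 0.44, so result = 1
(¬(P → Q) ∧ (¬R → R)) = min(0, 1) = 0
¬R: Gödel ¬ of 0.44 = 0 (operand ≠ 0)
((¬(P → Q) ∧ (¬R → R)) ∧ ¬R) = min(0, 0) = 0
(Q ∨ R) = max(0.41, 0.44) = 0.44
((Q ∨ R) ∧ Q) = min(0.44, 0.41) = 0.41
(P ∧ P) = min(0.63, 0.63) = 0.63
(P → (P ∧ P)): 0.63 ≤ 0.63, so result = 1
¬S: Gödel ¬ of 0.84 = 0 (operand ≠ 0)
(P ∨ ¬S) = max(0.63, 0) = 0.63
((P → (P ∧ P)) → (P ∨ ¬S)): 1 > 0.63, so result = 0.63
(((Q ∨ R) ∧ Q) ∧ ((P → (P ∧ P)) → (P ∨ ¬S))) = min(0.41, 0.63) = 0.41
¬(((Q ∨ R) ∧ Q) ∧ ((P → (P ∧ P)) → (P ∨ ¬S))): Gödel ¬ of 0.41 = 0 (operand ≠ 0)
(¬(((Q ∨ R) ∧ Q) ∧ ((P → (P ∧ P)) → (P ∨ ¬S))) ∨ S) = max(0, 0.84) = 0.84
(((¬(P → Q) ∧ (¬R → R)) ∧ ¬R) ∨ (¬(((Q ∨ R) ∧ Q) ∧ ((P → (P ∧ P)) → (P ∨ ¬S))) ∨ S)) = max(0, 0.84) = 0.84

0.84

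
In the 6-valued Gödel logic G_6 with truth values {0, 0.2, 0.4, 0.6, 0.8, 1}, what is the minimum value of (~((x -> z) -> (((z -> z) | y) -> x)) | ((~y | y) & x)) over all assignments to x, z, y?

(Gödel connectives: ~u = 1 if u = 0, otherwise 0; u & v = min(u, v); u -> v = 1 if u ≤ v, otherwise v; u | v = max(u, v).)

0.20

The minimum is attained at x = 0.2, z = 0, y = 0:
  (x -> z): 0.2 > 0, so result = 0
  (z -> z): 0 ≤ 0, so result = 1
  ((z -> z) | y) = max(1, 0) = 1
  (((z -> z) | y) -> x): 1 > 0.2, so result = 0.2
  ((x -> z) -> (((z -> z) | y) -> x)): 0 ≤ 0.2, so result = 1
  ~((x -> z) -> (((z -> z) | y) -> x)): Gödel ¬ of 1 = 0 (operand ≠ 0)
  ~y: Gödel ¬ of 0 = 1 (operand is 0)
  (~y | y) = max(1, 0) = 1
  ((~y | y) & x) = min(1, 0.2) = 0.2
  (~((x -> z) -> (((z -> z) | y) -> x)) | ((~y | y) & x)) = max(0, 0.2) = 0.2
Checking all 216 assignments confirms none give a value below 0.20.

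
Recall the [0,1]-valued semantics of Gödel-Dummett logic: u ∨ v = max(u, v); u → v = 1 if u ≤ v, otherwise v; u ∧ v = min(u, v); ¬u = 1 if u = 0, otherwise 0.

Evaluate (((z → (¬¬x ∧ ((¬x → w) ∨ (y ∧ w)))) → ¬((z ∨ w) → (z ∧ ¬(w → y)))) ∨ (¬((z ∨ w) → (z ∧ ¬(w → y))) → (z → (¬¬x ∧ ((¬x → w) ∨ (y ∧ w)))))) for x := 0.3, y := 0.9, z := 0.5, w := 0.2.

1.00

¬x: Gödel ¬ of 0.3 = 0 (operand ≠ 0)
¬¬x: Gödel ¬ of 0 = 1 (operand is 0)
¬x: Gödel ¬ of 0.3 = 0 (operand ≠ 0)
(¬x → w): 0 ≤ 0.2, so result = 1
(y ∧ w) = min(0.9, 0.2) = 0.2
((¬x → w) ∨ (y ∧ w)) = max(1, 0.2) = 1
(¬¬x ∧ ((¬x → w) ∨ (y ∧ w))) = min(1, 1) = 1
(z → (¬¬x ∧ ((¬x → w) ∨ (y ∧ w)))): 0.5 ≤ 1, so result = 1
(z ∨ w) = max(0.5, 0.2) = 0.5
(w → y): 0.2 ≤ 0.9, so result = 1
¬(w → y): Gödel ¬ of 1 = 0 (operand ≠ 0)
(z ∧ ¬(w → y)) = min(0.5, 0) = 0
((z ∨ w) → (z ∧ ¬(w → y))): 0.5 > 0, so result = 0
¬((z ∨ w) → (z ∧ ¬(w → y))): Gödel ¬ of 0 = 1 (operand is 0)
((z → (¬¬x ∧ ((¬x → w) ∨ (y ∧ w)))) → ¬((z ∨ w) → (z ∧ ¬(w → y)))): 1 ≤ 1, so result = 1
(z ∨ w) = max(0.5, 0.2) = 0.5
(w → y): 0.2 ≤ 0.9, so result = 1
¬(w → y): Gödel ¬ of 1 = 0 (operand ≠ 0)
(z ∧ ¬(w → y)) = min(0.5, 0) = 0
((z ∨ w) → (z ∧ ¬(w → y))): 0.5 > 0, so result = 0
¬((z ∨ w) → (z ∧ ¬(w → y))): Gödel ¬ of 0 = 1 (operand is 0)
¬x: Gödel ¬ of 0.3 = 0 (operand ≠ 0)
¬¬x: Gödel ¬ of 0 = 1 (operand is 0)
¬x: Gödel ¬ of 0.3 = 0 (operand ≠ 0)
(¬x → w): 0 ≤ 0.2, so result = 1
(y ∧ w) = min(0.9, 0.2) = 0.2
((¬x → w) ∨ (y ∧ w)) = max(1, 0.2) = 1
(¬¬x ∧ ((¬x → w) ∨ (y ∧ w))) = min(1, 1) = 1
(z → (¬¬x ∧ ((¬x → w) ∨ (y ∧ w)))): 0.5 ≤ 1, so result = 1
(¬((z ∨ w) → (z ∧ ¬(w → y))) → (z → (¬¬x ∧ ((¬x → w) ∨ (y ∧ w))))): 1 ≤ 1, so result = 1
(((z → (¬¬x ∧ ((¬x → w) ∨ (y ∧ w)))) → ¬((z ∨ w) → (z ∧ ¬(w → y)))) ∨ (¬((z ∨ w) → (z ∧ ¬(w → y))) → (z → (¬¬x ∧ ((¬x → w) ∨ (y ∧ w)))))) = max(1, 1) = 1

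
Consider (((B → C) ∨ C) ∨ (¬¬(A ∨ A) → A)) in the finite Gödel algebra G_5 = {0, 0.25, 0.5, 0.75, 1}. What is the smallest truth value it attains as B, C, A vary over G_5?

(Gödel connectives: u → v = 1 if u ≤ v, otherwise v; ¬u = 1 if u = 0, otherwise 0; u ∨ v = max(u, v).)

0.25

The minimum is attained at B = 0.25, C = 0, A = 0.25:
  (B → C): 0.25 > 0, so result = 0
  ((B → C) ∨ C) = max(0, 0) = 0
  (A ∨ A) = max(0.25, 0.25) = 0.25
  ¬(A ∨ A): Gödel ¬ of 0.25 = 0 (operand ≠ 0)
  ¬¬(A ∨ A): Gödel ¬ of 0 = 1 (operand is 0)
  (¬¬(A ∨ A) → A): 1 > 0.25, so result = 0.25
  (((B → C) ∨ C) ∨ (¬¬(A ∨ A) → A)) = max(0, 0.25) = 0.25
Checking all 125 assignments confirms none give a value below 0.25.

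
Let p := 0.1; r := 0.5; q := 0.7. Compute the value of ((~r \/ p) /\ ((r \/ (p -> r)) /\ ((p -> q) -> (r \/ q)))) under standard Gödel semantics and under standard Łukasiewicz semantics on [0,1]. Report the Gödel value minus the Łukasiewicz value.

-0.40

Gödel evaluation:
  ~r: Gödel ¬ of 0.5 = 0 (operand ≠ 0)
  (~r \/ p) = max(0, 0.1) = 0.1
  (p -> r): 0.1 ≤ 0.5, so result = 1
  (r \/ (p -> r)) = max(0.5, 1) = 1
  (p -> q): 0.1 ≤ 0.7, so result = 1
  (r \/ q) = max(0.5, 0.7) = 0.7
  ((p -> q) -> (r \/ q)): 1 > 0.7, so result = 0.7
  ((r \/ (p -> r)) /\ ((p -> q) -> (r \/ q))) = min(1, 0.7) = 0.7
  ((~r \/ p) /\ ((r \/ (p -> r)) /\ ((p -> q) -> (r \/ q)))) = min(0.1, 0.7) = 0.1
  Gödel value = 0.1
Łukasiewicz evaluation:
  ~r: Łukasiewicz ¬ gives 1 − 0.5 = 0.5
  (~r \/ p) = max(0.5, 0.1) = 0.5
  (p -> r): min(1, 1 − 0.1 + 0.5) = 1
  (r \/ (p -> r)) = max(0.5, 1) = 1
  (p -> q): min(1, 1 − 0.1 + 0.7) = 1
  (r \/ q) = max(0.5, 0.7) = 0.7
  ((p -> q) -> (r \/ q)): min(1, 1 − 1 + 0.7) = 0.7
  ((r \/ (p -> r)) /\ ((p -> q) -> (r \/ q))) = min(1, 0.7) = 0.7
  ((~r \/ p) /\ ((r \/ (p -> r)) /\ ((p -> q) -> (r \/ q)))) = min(0.5, 0.7) = 0.5
  Łukasiewicz value = 0.5
Difference: 0.1 − 0.5 = -0.40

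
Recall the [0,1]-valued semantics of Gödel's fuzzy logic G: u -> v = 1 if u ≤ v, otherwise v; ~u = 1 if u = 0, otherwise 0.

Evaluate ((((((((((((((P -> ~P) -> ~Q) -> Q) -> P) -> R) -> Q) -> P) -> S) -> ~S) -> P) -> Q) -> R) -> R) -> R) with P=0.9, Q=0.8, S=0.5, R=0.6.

0.60

~P: Gödel ¬ of 0.9 = 0 (operand ≠ 0)
(P -> ~P): 0.9 > 0, so result = 0
~Q: Gödel ¬ of 0.8 = 0 (operand ≠ 0)
((P -> ~P) -> ~Q): 0 ≤ 0, so result = 1
(((P -> ~P) -> ~Q) -> Q): 1 > 0.8, so result = 0.8
((((P -> ~P) -> ~Q) -> Q) -> P): 0.8 ≤ 0.9, so result = 1
(((((P -> ~P) -> ~Q) -> Q) -> P) -> R): 1 > 0.6, so result = 0.6
((((((P -> ~P) -> ~Q) -> Q) -> P) -> R) -> Q): 0.6 ≤ 0.8, so result = 1
(((((((P -> ~P) -> ~Q) -> Q) -> P) -> R) -> Q) -> P): 1 > 0.9, so result = 0.9
((((((((P -> ~P) -> ~Q) -> Q) -> P) -> R) -> Q) -> P) -> S): 0.9 > 0.5, so result = 0.5
~S: Gödel ¬ of 0.5 = 0 (operand ≠ 0)
(((((((((P -> ~P) -> ~Q) -> Q) -> P) -> R) -> Q) -> P) -> S) -> ~S): 0.5 > 0, so result = 0
((((((((((P -> ~P) -> ~Q) -> Q) -> P) -> R) -> Q) -> P) -> S) -> ~S) -> P): 0 ≤ 0.9, so result = 1
(((((((((((P -> ~P) -> ~Q) -> Q) -> P) -> R) -> Q) -> P) -> S) -> ~S) -> P) -> Q): 1 > 0.8, so result = 0.8
((((((((((((P -> ~P) -> ~Q) -> Q) -> P) -> R) -> Q) -> P) -> S) -> ~S) -> P) -> Q) -> R): 0.8 > 0.6, so result = 0.6
(((((((((((((P -> ~P) -> ~Q) -> Q) -> P) -> R) -> Q) -> P) -> S) -> ~S) -> P) -> Q) -> R) -> R): 0.6 ≤ 0.6, so result = 1
((((((((((((((P -> ~P) -> ~Q) -> Q) -> P) -> R) -> Q) -> P) -> S) -> ~S) -> P) -> Q) -> R) -> R) -> R): 1 > 0.6, so result = 0.6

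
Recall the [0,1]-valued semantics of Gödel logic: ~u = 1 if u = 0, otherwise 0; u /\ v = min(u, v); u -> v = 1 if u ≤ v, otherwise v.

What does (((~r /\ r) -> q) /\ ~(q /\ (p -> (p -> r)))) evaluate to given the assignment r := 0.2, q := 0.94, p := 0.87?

0.00

~r: Gödel ¬ of 0.2 = 0 (operand ≠ 0)
(~r /\ r) = min(0, 0.2) = 0
((~r /\ r) -> q): 0 ≤ 0.94, so result = 1
(p -> r): 0.87 > 0.2, so result = 0.2
(p -> (p -> r)): 0.87 > 0.2, so result = 0.2
(q /\ (p -> (p -> r))) = min(0.94, 0.2) = 0.2
~(q /\ (p -> (p -> r))): Gödel ¬ of 0.2 = 0 (operand ≠ 0)
(((~r /\ r) -> q) /\ ~(q /\ (p -> (p -> r)))) = min(1, 0) = 0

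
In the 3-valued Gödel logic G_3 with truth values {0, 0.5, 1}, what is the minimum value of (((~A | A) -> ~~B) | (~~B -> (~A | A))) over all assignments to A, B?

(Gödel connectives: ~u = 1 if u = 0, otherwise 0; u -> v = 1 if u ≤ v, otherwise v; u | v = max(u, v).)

Every assignment gives 1. For instance at A = 0, B = 0:
  ~A: Gödel ¬ of 0 = 1 (operand is 0)
  (~A | A) = max(1, 0) = 1
  ~B: Gödel ¬ of 0 = 1 (operand is 0)
  ~~B: Gödel ¬ of 1 = 0 (operand ≠ 0)
  ((~A | A) -> ~~B): 1 > 0, so result = 0
  ~B: Gödel ¬ of 0 = 1 (operand is 0)
  ~~B: Gödel ¬ of 1 = 0 (operand ≠ 0)
  ~A: Gödel ¬ of 0 = 1 (operand is 0)
  (~A | A) = max(1, 0) = 1
  (~~B -> (~A | A)): 0 ≤ 1, so result = 1
  (((~A | A) -> ~~B) | (~~B -> (~A | A))) = max(0, 1) = 1
All 9 assignments give value 1 — the formula is a G_3-tautology.

1.00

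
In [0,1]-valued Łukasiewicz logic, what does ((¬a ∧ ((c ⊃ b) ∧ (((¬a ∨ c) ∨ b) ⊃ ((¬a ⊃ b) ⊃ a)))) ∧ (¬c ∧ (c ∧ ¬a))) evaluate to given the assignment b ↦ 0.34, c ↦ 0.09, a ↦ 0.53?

0.09

¬a: Łukasiewicz ¬ gives 1 − 0.53 = 0.47
(c ⊃ b): min(1, 1 − 0.09 + 0.34) = 1
¬a: Łukasiewicz ¬ gives 1 − 0.53 = 0.47
(¬a ∨ c) = max(0.47, 0.09) = 0.47
((¬a ∨ c) ∨ b) = max(0.47, 0.34) = 0.47
¬a: Łukasiewicz ¬ gives 1 − 0.53 = 0.47
(¬a ⊃ b): min(1, 1 − 0.47 + 0.34) = 0.87
((¬a ⊃ b) ⊃ a): min(1, 1 − 0.87 + 0.53) = 0.66
(((¬a ∨ c) ∨ b) ⊃ ((¬a ⊃ b) ⊃ a)): min(1, 1 − 0.47 + 0.66) = 1
((c ⊃ b) ∧ (((¬a ∨ c) ∨ b) ⊃ ((¬a ⊃ b) ⊃ a))) = min(1, 1) = 1
(¬a ∧ ((c ⊃ b) ∧ (((¬a ∨ c) ∨ b) ⊃ ((¬a ⊃ b) ⊃ a)))) = min(0.47, 1) = 0.47
¬c: Łukasiewicz ¬ gives 1 − 0.09 = 0.91
¬a: Łukasiewicz ¬ gives 1 − 0.53 = 0.47
(c ∧ ¬a) = min(0.09, 0.47) = 0.09
(¬c ∧ (c ∧ ¬a)) = min(0.91, 0.09) = 0.09
((¬a ∧ ((c ⊃ b) ∧ (((¬a ∨ c) ∨ b) ⊃ ((¬a ⊃ b) ⊃ a)))) ∧ (¬c ∧ (c ∧ ¬a))) = min(0.47, 0.09) = 0.09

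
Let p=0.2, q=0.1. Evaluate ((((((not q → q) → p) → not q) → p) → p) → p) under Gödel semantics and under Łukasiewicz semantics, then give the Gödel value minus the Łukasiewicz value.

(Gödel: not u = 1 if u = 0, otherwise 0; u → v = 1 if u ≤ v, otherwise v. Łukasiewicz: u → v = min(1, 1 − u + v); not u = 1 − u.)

Gödel evaluation:
  not q: Gödel ¬ of 0.1 = 0 (operand ≠ 0)
  (not q → q): 0 ≤ 0.1, so result = 1
  ((not q → q) → p): 1 > 0.2, so result = 0.2
  not q: Gödel ¬ of 0.1 = 0 (operand ≠ 0)
  (((not q → q) → p) → not q): 0.2 > 0, so result = 0
  ((((not q → q) → p) → not q) → p): 0 ≤ 0.2, so result = 1
  (((((not q → q) → p) → not q) → p) → p): 1 > 0.2, so result = 0.2
  ((((((not q → q) → p) → not q) → p) → p) → p): 0.2 ≤ 0.2, so result = 1
  Gödel value = 1
Łukasiewicz evaluation:
  not q: Łukasiewicz ¬ gives 1 − 0.1 = 0.9
  (not q → q): min(1, 1 − 0.9 + 0.1) = 0.2
  ((not q → q) → p): min(1, 1 − 0.2 + 0.2) = 1
  not q: Łukasiewicz ¬ gives 1 − 0.1 = 0.9
  (((not q → q) → p) → not q): min(1, 1 − 1 + 0.9) = 0.9
  ((((not q → q) → p) → not q) → p): min(1, 1 − 0.9 + 0.2) = 0.3
  (((((not q → q) → p) → not q) → p) → p): min(1, 1 − 0.3 + 0.2) = 0.9
  ((((((not q → q) → p) → not q) → p) → p) → p): min(1, 1 − 0.9 + 0.2) = 0.3
  Łukasiewicz value = 0.3
Difference: 1 − 0.3 = 0.70

0.70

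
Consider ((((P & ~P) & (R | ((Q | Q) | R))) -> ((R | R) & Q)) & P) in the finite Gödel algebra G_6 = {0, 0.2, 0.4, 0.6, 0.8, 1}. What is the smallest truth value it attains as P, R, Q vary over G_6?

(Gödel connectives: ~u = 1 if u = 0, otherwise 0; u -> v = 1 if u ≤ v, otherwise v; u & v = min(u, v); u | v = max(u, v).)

0.00

The minimum is attained at P = 0, R = 0, Q = 0:
  ~P: Gödel ¬ of 0 = 1 (operand is 0)
  (P & ~P) = min(0, 1) = 0
  (Q | Q) = max(0, 0) = 0
  ((Q | Q) | R) = max(0, 0) = 0
  (R | ((Q | Q) | R)) = max(0, 0) = 0
  ((P & ~P) & (R | ((Q | Q) | R))) = min(0, 0) = 0
  (R | R) = max(0, 0) = 0
  ((R | R) & Q) = min(0, 0) = 0
  (((P & ~P) & (R | ((Q | Q) | R))) -> ((R | R) & Q)): 0 ≤ 0, so result = 1
  ((((P & ~P) & (R | ((Q | Q) | R))) -> ((R | R) & Q)) & P) = min(1, 0) = 0
Checking all 216 assignments confirms none give a value below 0.00.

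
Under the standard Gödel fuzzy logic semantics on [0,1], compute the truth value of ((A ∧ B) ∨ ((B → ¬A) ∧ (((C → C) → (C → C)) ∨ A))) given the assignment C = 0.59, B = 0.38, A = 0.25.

0.25

(A ∧ B) = min(0.25, 0.38) = 0.25
¬A: Gödel ¬ of 0.25 = 0 (operand ≠ 0)
(B → ¬A): 0.38 > 0, so result = 0
(C → C): 0.59 ≤ 0.59, so result = 1
(C → C): 0.59 ≤ 0.59, so result = 1
((C → C) → (C → C)): 1 ≤ 1, so result = 1
(((C → C) → (C → C)) ∨ A) = max(1, 0.25) = 1
((B → ¬A) ∧ (((C → C) → (C → C)) ∨ A)) = min(0, 1) = 0
((A ∧ B) ∨ ((B → ¬A) ∧ (((C → C) → (C → C)) ∨ A))) = max(0.25, 0) = 0.25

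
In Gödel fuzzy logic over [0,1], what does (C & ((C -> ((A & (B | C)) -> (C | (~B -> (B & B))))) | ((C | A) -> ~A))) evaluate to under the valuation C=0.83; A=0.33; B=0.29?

0.83

(B | C) = max(0.29, 0.83) = 0.83
(A & (B | C)) = min(0.33, 0.83) = 0.33
~B: Gödel ¬ of 0.29 = 0 (operand ≠ 0)
(B & B) = min(0.29, 0.29) = 0.29
(~B -> (B & B)): 0 ≤ 0.29, so result = 1
(C | (~B -> (B & B))) = max(0.83, 1) = 1
((A & (B | C)) -> (C | (~B -> (B & B)))): 0.33 ≤ 1, so result = 1
(C -> ((A & (B | C)) -> (C | (~B -> (B & B))))): 0.83 ≤ 1, so result = 1
(C | A) = max(0.83, 0.33) = 0.83
~A: Gödel ¬ of 0.33 = 0 (operand ≠ 0)
((C | A) -> ~A): 0.83 > 0, so result = 0
((C -> ((A & (B | C)) -> (C | (~B -> (B & B))))) | ((C | A) -> ~A)) = max(1, 0) = 1
(C & ((C -> ((A & (B | C)) -> (C | (~B -> (B & B))))) | ((C | A) -> ~A))) = min(0.83, 1) = 0.83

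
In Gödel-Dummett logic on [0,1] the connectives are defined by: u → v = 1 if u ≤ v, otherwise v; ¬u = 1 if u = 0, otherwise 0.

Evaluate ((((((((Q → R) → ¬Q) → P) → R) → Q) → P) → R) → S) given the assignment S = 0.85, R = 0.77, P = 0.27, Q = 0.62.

0.85

(Q → R): 0.62 ≤ 0.77, so result = 1
¬Q: Gödel ¬ of 0.62 = 0 (operand ≠ 0)
((Q → R) → ¬Q): 1 > 0, so result = 0
(((Q → R) → ¬Q) → P): 0 ≤ 0.27, so result = 1
((((Q → R) → ¬Q) → P) → R): 1 > 0.77, so result = 0.77
(((((Q → R) → ¬Q) → P) → R) → Q): 0.77 > 0.62, so result = 0.62
((((((Q → R) → ¬Q) → P) → R) → Q) → P): 0.62 > 0.27, so result = 0.27
(((((((Q → R) → ¬Q) → P) → R) → Q) → P) → R): 0.27 ≤ 0.77, so result = 1
((((((((Q → R) → ¬Q) → P) → R) → Q) → P) → R) → S): 1 > 0.85, so result = 0.85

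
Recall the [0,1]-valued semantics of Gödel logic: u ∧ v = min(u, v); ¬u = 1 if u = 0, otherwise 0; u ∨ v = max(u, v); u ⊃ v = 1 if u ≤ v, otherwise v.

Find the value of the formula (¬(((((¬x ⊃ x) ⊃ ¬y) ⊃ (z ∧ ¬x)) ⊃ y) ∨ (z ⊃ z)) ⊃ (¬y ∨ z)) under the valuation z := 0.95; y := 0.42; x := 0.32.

¬x: Gödel ¬ of 0.32 = 0 (operand ≠ 0)
(¬x ⊃ x): 0 ≤ 0.32, so result = 1
¬y: Gödel ¬ of 0.42 = 0 (operand ≠ 0)
((¬x ⊃ x) ⊃ ¬y): 1 > 0, so result = 0
¬x: Gödel ¬ of 0.32 = 0 (operand ≠ 0)
(z ∧ ¬x) = min(0.95, 0) = 0
(((¬x ⊃ x) ⊃ ¬y) ⊃ (z ∧ ¬x)): 0 ≤ 0, so result = 1
((((¬x ⊃ x) ⊃ ¬y) ⊃ (z ∧ ¬x)) ⊃ y): 1 > 0.42, so result = 0.42
(z ⊃ z): 0.95 ≤ 0.95, so result = 1
(((((¬x ⊃ x) ⊃ ¬y) ⊃ (z ∧ ¬x)) ⊃ y) ∨ (z ⊃ z)) = max(0.42, 1) = 1
¬(((((¬x ⊃ x) ⊃ ¬y) ⊃ (z ∧ ¬x)) ⊃ y) ∨ (z ⊃ z)): Gödel ¬ of 1 = 0 (operand ≠ 0)
¬y: Gödel ¬ of 0.42 = 0 (operand ≠ 0)
(¬y ∨ z) = max(0, 0.95) = 0.95
(¬(((((¬x ⊃ x) ⊃ ¬y) ⊃ (z ∧ ¬x)) ⊃ y) ∨ (z ⊃ z)) ⊃ (¬y ∨ z)): 0 ≤ 0.95, so result = 1

1.00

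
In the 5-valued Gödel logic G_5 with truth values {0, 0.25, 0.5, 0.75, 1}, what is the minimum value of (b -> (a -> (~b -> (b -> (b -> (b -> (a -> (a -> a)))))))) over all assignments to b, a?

Every assignment gives 1. For instance at b = 0, a = 0:
  ~b: Gödel ¬ of 0 = 1 (operand is 0)
  (a -> a): 0 ≤ 0, so result = 1
  (a -> (a -> a)): 0 ≤ 1, so result = 1
  (b -> (a -> (a -> a))): 0 ≤ 1, so result = 1
  (b -> (b -> (a -> (a -> a)))): 0 ≤ 1, so result = 1
  (b -> (b -> (b -> (a -> (a -> a))))): 0 ≤ 1, so result = 1
  (~b -> (b -> (b -> (b -> (a -> (a -> a)))))): 1 ≤ 1, so result = 1
  (a -> (~b -> (b -> (b -> (b -> (a -> (a -> a))))))): 0 ≤ 1, so result = 1
  (b -> (a -> (~b -> (b -> (b -> (b -> (a -> (a -> a)))))))): 0 ≤ 1, so result = 1
All 25 assignments give value 1 — the formula is a G_5-tautology.

1.00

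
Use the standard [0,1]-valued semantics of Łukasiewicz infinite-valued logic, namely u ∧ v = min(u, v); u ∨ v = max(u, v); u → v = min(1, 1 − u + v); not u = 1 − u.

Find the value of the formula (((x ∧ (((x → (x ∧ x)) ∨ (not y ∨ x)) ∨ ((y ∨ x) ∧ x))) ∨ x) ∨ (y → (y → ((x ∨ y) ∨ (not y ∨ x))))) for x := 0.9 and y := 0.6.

(x ∧ x) = min(0.9, 0.9) = 0.9
(x → (x ∧ x)): min(1, 1 − 0.9 + 0.9) = 1
not y: Łukasiewicz ¬ gives 1 − 0.6 = 0.4
(not y ∨ x) = max(0.4, 0.9) = 0.9
((x → (x ∧ x)) ∨ (not y ∨ x)) = max(1, 0.9) = 1
(y ∨ x) = max(0.6, 0.9) = 0.9
((y ∨ x) ∧ x) = min(0.9, 0.9) = 0.9
(((x → (x ∧ x)) ∨ (not y ∨ x)) ∨ ((y ∨ x) ∧ x)) = max(1, 0.9) = 1
(x ∧ (((x → (x ∧ x)) ∨ (not y ∨ x)) ∨ ((y ∨ x) ∧ x))) = min(0.9, 1) = 0.9
((x ∧ (((x → (x ∧ x)) ∨ (not y ∨ x)) ∨ ((y ∨ x) ∧ x))) ∨ x) = max(0.9, 0.9) = 0.9
(x ∨ y) = max(0.9, 0.6) = 0.9
not y: Łukasiewicz ¬ gives 1 − 0.6 = 0.4
(not y ∨ x) = max(0.4, 0.9) = 0.9
((x ∨ y) ∨ (not y ∨ x)) = max(0.9, 0.9) = 0.9
(y → ((x ∨ y) ∨ (not y ∨ x))): min(1, 1 − 0.6 + 0.9) = 1
(y → (y → ((x ∨ y) ∨ (not y ∨ x)))): min(1, 1 − 0.6 + 1) = 1
(((x ∧ (((x → (x ∧ x)) ∨ (not y ∨ x)) ∨ ((y ∨ x) ∧ x))) ∨ x) ∨ (y → (y → ((x ∨ y) ∨ (not y ∨ x))))) = max(0.9, 1) = 1

1.00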